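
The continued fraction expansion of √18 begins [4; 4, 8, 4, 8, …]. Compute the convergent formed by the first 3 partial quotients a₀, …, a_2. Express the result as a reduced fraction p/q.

Starting at the tail and folding back:
Start with 8.
4 + 1/(8/1) = 4 + 1/8 = 33/8
4 + 1/(33/8) = 4 + 8/33 = 140/33

140/33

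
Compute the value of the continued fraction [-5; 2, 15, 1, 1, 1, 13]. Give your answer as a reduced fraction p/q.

a_0 = -5: -5/1
a_1 = 2: -9/2
a_2 = 15: -140/31
a_3 = 1: -149/33
a_4 = 1: -289/64
a_5 = 1: -438/97
a_6 = 13: -5983/1325

-5983/1325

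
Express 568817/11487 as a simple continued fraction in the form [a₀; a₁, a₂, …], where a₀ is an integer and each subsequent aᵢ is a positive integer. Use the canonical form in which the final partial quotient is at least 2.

[49; 1, 1, 13, 7, 60]

Apply division with remainder until the remainder is 0:
568817 ÷ 11487 → quotient 49, remainder 5954
11487 ÷ 5954 → quotient 1, remainder 5533
5954 ÷ 5533 → quotient 1, remainder 421
5533 ÷ 421 → quotient 13, remainder 60
421 ÷ 60 → quotient 7, remainder 1
60 ÷ 1 → quotient 60, remainder 0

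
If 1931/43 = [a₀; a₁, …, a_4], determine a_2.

Run the Euclidean algorithm, recording each quotient:
⌊1931/43⌋ = 44, remainder 39
⌊43/39⌋ = 1, remainder 4
⌊39/4⌋ = 9, remainder 3

9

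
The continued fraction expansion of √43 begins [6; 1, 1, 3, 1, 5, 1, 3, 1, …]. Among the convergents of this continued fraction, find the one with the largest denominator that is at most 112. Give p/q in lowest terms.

List convergents until the denominator exceeds the bound:
a_0 = 6: 6/1  (≤ bound)
a_1 = 1: 7/1  (≤ bound)
a_2 = 1: 13/2  (≤ bound)
a_3 = 3: 46/7  (≤ bound)
a_4 = 1: 59/9  (≤ bound)
a_5 = 5: 341/52  (≤ bound)
a_6 = 1: 400/61  (≤ bound)
a_7 = 3: 1541/235  (> 112, stop)

400/61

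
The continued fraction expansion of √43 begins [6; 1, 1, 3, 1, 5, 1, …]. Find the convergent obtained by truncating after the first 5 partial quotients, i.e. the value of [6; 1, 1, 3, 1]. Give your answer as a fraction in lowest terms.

59/9

Starting at the tail and folding back:
Start with 1.
3 + 1/(1/1) = 3 + 1/1 = 4/1
1 + 1/(4/1) = 1 + 1/4 = 5/4
1 + 1/(5/4) = 1 + 4/5 = 9/5
6 + 1/(9/5) = 6 + 5/9 = 59/9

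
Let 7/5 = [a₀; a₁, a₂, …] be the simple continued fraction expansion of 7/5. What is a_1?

2

⌊7/5⌋ = 1, remainder 2
⌊5/2⌋ = 2, remainder 1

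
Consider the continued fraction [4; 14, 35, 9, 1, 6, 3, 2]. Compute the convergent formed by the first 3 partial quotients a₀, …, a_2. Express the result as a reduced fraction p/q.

1999/491

a_0 = 4: 4/1
a_1 = 14: 57/14
a_2 = 35: 1999/491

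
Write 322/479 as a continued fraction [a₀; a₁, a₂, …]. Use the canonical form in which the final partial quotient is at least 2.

[0; 1, 2, 19, 1, 1, 1, 2]

⌊322/479⌋ = 0, remainder 322
⌊479/322⌋ = 1, remainder 157
⌊322/157⌋ = 2, remainder 8
⌊157/8⌋ = 19, remainder 5
⌊8/5⌋ = 1, remainder 3
⌊5/3⌋ = 1, remainder 2
⌊3/2⌋ = 1, remainder 1
⌊2/1⌋ = 2, remainder 0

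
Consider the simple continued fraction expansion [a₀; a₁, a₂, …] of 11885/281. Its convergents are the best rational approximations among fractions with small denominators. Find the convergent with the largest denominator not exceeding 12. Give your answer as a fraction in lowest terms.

423/10

a_0 = 42: 42/1  (≤ bound)
a_1 = 3: 127/3  (≤ bound)
a_2 = 2: 296/7  (≤ bound)
a_3 = 1: 423/10  (≤ bound)
a_4 = 1: 719/17  (> 12, stop)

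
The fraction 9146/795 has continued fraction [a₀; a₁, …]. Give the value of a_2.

1

9146 = 11·795 + 401, so a_0 = 11
795 = 1·401 + 394, so a_1 = 1
401 = 1·394 + 7, so a_2 = 1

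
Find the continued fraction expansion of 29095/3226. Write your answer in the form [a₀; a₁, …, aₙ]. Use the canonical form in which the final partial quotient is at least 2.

29095 ÷ 3226 → quotient 9, remainder 61
3226 ÷ 61 → quotient 52, remainder 54
61 ÷ 54 → quotient 1, remainder 7
54 ÷ 7 → quotient 7, remainder 5
7 ÷ 5 → quotient 1, remainder 2
5 ÷ 2 → quotient 2, remainder 1
2 ÷ 1 → quotient 2, remainder 0

[9; 52, 1, 7, 1, 2, 2]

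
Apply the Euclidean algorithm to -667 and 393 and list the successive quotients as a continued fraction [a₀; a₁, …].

[-2; 3, 3, 3, 3, 1, 2]

Run the Euclidean algorithm, recording each quotient:
⌊-667/393⌋ = -2, remainder 119
⌊393/119⌋ = 3, remainder 36
⌊119/36⌋ = 3, remainder 11
⌊36/11⌋ = 3, remainder 3
⌊11/3⌋ = 3, remainder 2
⌊3/2⌋ = 1, remainder 1
⌊2/1⌋ = 2, remainder 0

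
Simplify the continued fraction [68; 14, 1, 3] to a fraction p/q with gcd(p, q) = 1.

Start with 3.
1 + 1/(3/1) = 1 + 1/3 = 4/3
14 + 1/(4/3) = 14 + 3/4 = 59/4
68 + 1/(59/4) = 68 + 4/59 = 4016/59

4016/59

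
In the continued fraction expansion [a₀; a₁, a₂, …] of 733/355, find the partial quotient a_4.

3

733 = 2·355 + 23, so a_0 = 2
355 = 15·23 + 10, so a_1 = 15
23 = 2·10 + 3, so a_2 = 2
10 = 3·3 + 1, so a_3 = 3
3 = 3·1 + 0, so a_4 = 3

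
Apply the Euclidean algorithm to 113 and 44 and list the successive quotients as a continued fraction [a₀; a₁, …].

Repeatedly divide and take the remainder:
⌊113/44⌋ = 2, remainder 25
⌊44/25⌋ = 1, remainder 19
⌊25/19⌋ = 1, remainder 6
⌊19/6⌋ = 3, remainder 1
⌊6/1⌋ = 6, remainder 0

[2; 1, 1, 3, 6]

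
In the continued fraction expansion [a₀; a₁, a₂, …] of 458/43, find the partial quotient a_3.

⌊458/43⌋ = 10, remainder 28
⌊43/28⌋ = 1, remainder 15
⌊28/15⌋ = 1, remainder 13
⌊15/13⌋ = 1, remainder 2

1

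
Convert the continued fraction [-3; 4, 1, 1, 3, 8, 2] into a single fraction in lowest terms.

a_0 = -3: -3/1
a_1 = 4: -11/4
a_2 = 1: -14/5
a_3 = 1: -25/9
a_4 = 3: -89/32
a_5 = 8: -737/265
a_6 = 2: -1563/562

-1563/562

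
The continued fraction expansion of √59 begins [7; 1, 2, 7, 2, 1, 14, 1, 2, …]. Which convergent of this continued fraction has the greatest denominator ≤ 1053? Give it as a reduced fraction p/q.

7781/1013

a_0 = 7: 7/1  (≤ bound)
a_1 = 1: 8/1  (≤ bound)
a_2 = 2: 23/3  (≤ bound)
a_3 = 7: 169/22  (≤ bound)
a_4 = 2: 361/47  (≤ bound)
a_5 = 1: 530/69  (≤ bound)
a_6 = 14: 7781/1013  (≤ bound)
a_7 = 1: 8311/1082  (> 1053, stop)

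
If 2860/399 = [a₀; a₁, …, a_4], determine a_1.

2860 ÷ 399 → quotient 7, remainder 67
399 ÷ 67 → quotient 5, remainder 64

5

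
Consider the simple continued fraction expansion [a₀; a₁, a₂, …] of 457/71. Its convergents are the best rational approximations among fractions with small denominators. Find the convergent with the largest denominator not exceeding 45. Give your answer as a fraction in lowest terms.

103/16

a_0 = 6: 6/1  (≤ bound)
a_1 = 2: 13/2  (≤ bound)
a_2 = 3: 45/7  (≤ bound)
a_3 = 2: 103/16  (≤ bound)
a_4 = 4: 457/71  (> 45, stop)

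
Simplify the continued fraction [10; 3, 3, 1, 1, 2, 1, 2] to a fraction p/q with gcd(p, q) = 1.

2298/223

Starting at the tail and folding back:
Start with 2.
1 + 1/(2/1) = 1 + 1/2 = 3/2
2 + 1/(3/2) = 2 + 2/3 = 8/3
1 + 1/(8/3) = 1 + 3/8 = 11/8
1 + 1/(11/8) = 1 + 8/11 = 19/11
3 + 1/(19/11) = 3 + 11/19 = 68/19
3 + 1/(68/19) = 3 + 19/68 = 223/68
10 + 1/(223/68) = 10 + 68/223 = 2298/223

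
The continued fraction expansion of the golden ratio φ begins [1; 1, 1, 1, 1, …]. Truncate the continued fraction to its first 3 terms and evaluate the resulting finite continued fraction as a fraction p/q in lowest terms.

Start with 1.
1 + 1/(1/1) = 1 + 1/1 = 2/1
1 + 1/(2/1) = 1 + 1/2 = 3/2

3/2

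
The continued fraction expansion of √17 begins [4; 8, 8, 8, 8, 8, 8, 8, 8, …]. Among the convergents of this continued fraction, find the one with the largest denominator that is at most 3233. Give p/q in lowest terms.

2177/528

List convergents until the denominator exceeds the bound:
a_0 = 4: 4/1  (≤ bound)
a_1 = 8: 33/8  (≤ bound)
a_2 = 8: 268/65  (≤ bound)
a_3 = 8: 2177/528  (≤ bound)
a_4 = 8: 17684/4289  (> 3233, stop)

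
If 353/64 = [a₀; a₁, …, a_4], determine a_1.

353 ÷ 64 → quotient 5, remainder 33
64 ÷ 33 → quotient 1, remainder 31

1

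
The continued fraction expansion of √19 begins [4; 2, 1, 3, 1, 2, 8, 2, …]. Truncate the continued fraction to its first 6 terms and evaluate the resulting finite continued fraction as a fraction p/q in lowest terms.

170/39

Start with 2.
1 + 1/(2/1) = 1 + 1/2 = 3/2
3 + 1/(3/2) = 3 + 2/3 = 11/3
1 + 1/(11/3) = 1 + 3/11 = 14/11
2 + 1/(14/11) = 2 + 11/14 = 39/14
4 + 1/(39/14) = 4 + 14/39 = 170/39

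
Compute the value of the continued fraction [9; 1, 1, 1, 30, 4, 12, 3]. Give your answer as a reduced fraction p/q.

Use the convergent recurrence hₖ = aₖ·hₖ₋₁ + hₖ₋₂ (and likewise for the denominators kₖ):
a_0 = 9: 9/1
a_1 = 1: 10/1
a_2 = 1: 19/2
a_3 = 1: 29/3
a_4 = 30: 889/92
a_5 = 4: 3585/371
a_6 = 12: 43909/4544
a_7 = 3: 135312/14003

135312/14003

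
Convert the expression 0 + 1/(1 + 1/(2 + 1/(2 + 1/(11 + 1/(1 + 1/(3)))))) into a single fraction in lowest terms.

243/341

Work from the innermost term outward:
Start with 3.
1 + 1/(3/1) = 1 + 1/3 = 4/3
11 + 1/(4/3) = 11 + 3/4 = 47/4
2 + 1/(47/4) = 2 + 4/47 = 98/47
2 + 1/(98/47) = 2 + 47/98 = 243/98
1 + 1/(243/98) = 1 + 98/243 = 341/243
0 + 1/(341/243) = 0 + 243/341 = 243/341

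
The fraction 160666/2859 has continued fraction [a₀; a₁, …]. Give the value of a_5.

⌊160666/2859⌋ = 56, remainder 562
⌊2859/562⌋ = 5, remainder 49
⌊562/49⌋ = 11, remainder 23
⌊49/23⌋ = 2, remainder 3
⌊23/3⌋ = 7, remainder 2
⌊3/2⌋ = 1, remainder 1

1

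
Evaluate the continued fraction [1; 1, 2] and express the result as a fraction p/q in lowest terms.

5/3

Start with 2.
1 + 1/(2/1) = 1 + 1/2 = 3/2
1 + 1/(3/2) = 1 + 2/3 = 5/3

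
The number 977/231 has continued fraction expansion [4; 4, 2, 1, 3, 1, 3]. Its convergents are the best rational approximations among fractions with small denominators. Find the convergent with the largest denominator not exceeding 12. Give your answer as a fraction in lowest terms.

38/9

List convergents until the denominator exceeds the bound:
a_0 = 4: 4/1  (≤ bound)
a_1 = 4: 17/4  (≤ bound)
a_2 = 2: 38/9  (≤ bound)
a_3 = 1: 55/13  (> 12, stop)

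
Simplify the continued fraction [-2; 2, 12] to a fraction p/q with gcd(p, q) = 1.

-38/25

Starting at the tail and folding back:
Start with 12.
2 + 1/(12/1) = 2 + 1/12 = 25/12
-2 + 1/(25/12) = -2 + 12/25 = -38/25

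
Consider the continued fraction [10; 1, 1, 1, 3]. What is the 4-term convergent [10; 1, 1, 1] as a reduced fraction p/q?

32/3

a_0 = 10: 10/1
a_1 = 1: 11/1
a_2 = 1: 21/2
a_3 = 1: 32/3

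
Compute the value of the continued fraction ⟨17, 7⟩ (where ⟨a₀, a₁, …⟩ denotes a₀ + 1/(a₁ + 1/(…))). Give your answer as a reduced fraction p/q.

Collapse the nested fraction from the inside out:
Start with 7.
17 + 1/(7/1) = 17 + 1/7 = 120/7

120/7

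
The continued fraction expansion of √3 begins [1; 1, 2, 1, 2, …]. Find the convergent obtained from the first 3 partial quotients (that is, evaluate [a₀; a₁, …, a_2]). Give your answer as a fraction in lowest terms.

Start with 2.
1 + 1/(2/1) = 1 + 1/2 = 3/2
1 + 1/(3/2) = 1 + 2/3 = 5/3

5/3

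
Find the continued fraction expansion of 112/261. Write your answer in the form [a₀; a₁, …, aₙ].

Apply division with remainder until the remainder is 0:
112 ÷ 261 → quotient 0, remainder 112
261 ÷ 112 → quotient 2, remainder 37
112 ÷ 37 → quotient 3, remainder 1
37 ÷ 1 → quotient 37, remainder 0

[0; 2, 3, 37]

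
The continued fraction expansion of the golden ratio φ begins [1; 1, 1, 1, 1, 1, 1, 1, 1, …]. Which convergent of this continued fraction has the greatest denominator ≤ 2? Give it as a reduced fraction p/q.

3/2

List convergents until the denominator exceeds the bound:
a_0 = 1: 1/1  (≤ bound)
a_1 = 1: 2/1  (≤ bound)
a_2 = 1: 3/2  (≤ bound)
a_3 = 1: 5/3  (> 2, stop)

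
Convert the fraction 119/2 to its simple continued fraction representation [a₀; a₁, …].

[59; 2]

⌊119/2⌋ = 59, remainder 1
⌊2/1⌋ = 2, remainder 0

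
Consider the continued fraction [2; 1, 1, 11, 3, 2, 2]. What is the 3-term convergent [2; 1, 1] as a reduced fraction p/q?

5/2

a_0 = 2: 2/1
a_1 = 1: 3/1
a_2 = 1: 5/2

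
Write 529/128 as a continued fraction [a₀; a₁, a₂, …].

[4; 7, 1, 1, 8]

529 = 4·128 + 17, so a_0 = 4
128 = 7·17 + 9, so a_1 = 7
17 = 1·9 + 8, so a_2 = 1
9 = 1·8 + 1, so a_3 = 1
8 = 8·1 + 0, so a_4 = 8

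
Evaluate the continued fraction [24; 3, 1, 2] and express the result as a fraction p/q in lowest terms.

267/11

Build up convergents one term at a time:
a_0 = 24: 24/1
a_1 = 3: 73/3
a_2 = 1: 97/4
a_3 = 2: 267/11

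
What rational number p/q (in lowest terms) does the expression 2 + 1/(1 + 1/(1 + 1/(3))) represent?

a_0 = 2: 2/1
a_1 = 1: 3/1
a_2 = 1: 5/2
a_3 = 3: 18/7

18/7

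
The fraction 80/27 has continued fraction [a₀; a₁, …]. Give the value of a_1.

Repeatedly divide and take the remainder:
80 ÷ 27 → quotient 2, remainder 26
27 ÷ 26 → quotient 1, remainder 1

1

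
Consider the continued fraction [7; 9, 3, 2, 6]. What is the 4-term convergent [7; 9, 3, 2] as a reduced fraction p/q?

Use the convergent recurrence hₖ = aₖ·hₖ₋₁ + hₖ₋₂ (and likewise for the denominators kₖ):
a_0 = 7: 7/1
a_1 = 9: 64/9
a_2 = 3: 199/28
a_3 = 2: 462/65

462/65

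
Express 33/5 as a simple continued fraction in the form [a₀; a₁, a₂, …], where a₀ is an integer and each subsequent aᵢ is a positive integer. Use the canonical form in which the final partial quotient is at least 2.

⌊33/5⌋ = 6, remainder 3
⌊5/3⌋ = 1, remainder 2
⌊3/2⌋ = 1, remainder 1
⌊2/1⌋ = 2, remainder 0

[6; 1, 1, 2]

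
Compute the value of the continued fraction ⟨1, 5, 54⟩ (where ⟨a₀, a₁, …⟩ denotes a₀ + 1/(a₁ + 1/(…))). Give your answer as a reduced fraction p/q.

a_0 = 1: 1/1
a_1 = 5: 6/5
a_2 = 54: 325/271

325/271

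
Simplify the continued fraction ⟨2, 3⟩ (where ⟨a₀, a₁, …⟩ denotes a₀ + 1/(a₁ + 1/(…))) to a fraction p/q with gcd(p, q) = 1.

a_0 = 2: 2/1
a_1 = 3: 7/3

7/3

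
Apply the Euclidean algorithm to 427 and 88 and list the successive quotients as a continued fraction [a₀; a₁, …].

427 ÷ 88 → quotient 4, remainder 75
88 ÷ 75 → quotient 1, remainder 13
75 ÷ 13 → quotient 5, remainder 10
13 ÷ 10 → quotient 1, remainder 3
10 ÷ 3 → quotient 3, remainder 1
3 ÷ 1 → quotient 3, remainder 0

[4; 1, 5, 1, 3, 3]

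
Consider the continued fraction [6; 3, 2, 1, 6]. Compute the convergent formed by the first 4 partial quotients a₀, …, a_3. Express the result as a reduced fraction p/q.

Start with 1.
2 + 1/(1/1) = 2 + 1/1 = 3/1
3 + 1/(3/1) = 3 + 1/3 = 10/3
6 + 1/(10/3) = 6 + 3/10 = 63/10

63/10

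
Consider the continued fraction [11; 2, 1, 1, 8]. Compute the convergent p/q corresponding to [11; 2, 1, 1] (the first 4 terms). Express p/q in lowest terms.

Collapse the nested fraction from the inside out:
Start with 1.
1 + 1/(1/1) = 1 + 1/1 = 2/1
2 + 1/(2/1) = 2 + 1/2 = 5/2
11 + 1/(5/2) = 11 + 2/5 = 57/5

57/5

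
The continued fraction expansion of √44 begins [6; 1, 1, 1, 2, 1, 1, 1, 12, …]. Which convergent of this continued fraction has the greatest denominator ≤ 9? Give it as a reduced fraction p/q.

a_0 = 6: 6/1  (≤ bound)
a_1 = 1: 7/1  (≤ bound)
a_2 = 1: 13/2  (≤ bound)
a_3 = 1: 20/3  (≤ bound)
a_4 = 2: 53/8  (≤ bound)
a_5 = 1: 73/11  (> 9, stop)

53/8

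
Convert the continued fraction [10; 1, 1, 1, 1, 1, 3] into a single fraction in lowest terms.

Use the convergent recurrence hₖ = aₖ·hₖ₋₁ + hₖ₋₂ (and likewise for the denominators kₖ):
a_0 = 10: 10/1
a_1 = 1: 11/1
a_2 = 1: 21/2
a_3 = 1: 32/3
a_4 = 1: 53/5
a_5 = 1: 85/8
a_6 = 3: 308/29

308/29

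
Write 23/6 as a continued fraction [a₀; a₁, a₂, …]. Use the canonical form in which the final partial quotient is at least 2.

[3; 1, 5]

Repeatedly divide and take the remainder:
⌊23/6⌋ = 3, remainder 5
⌊6/5⌋ = 1, remainder 1
⌊5/1⌋ = 5, remainder 0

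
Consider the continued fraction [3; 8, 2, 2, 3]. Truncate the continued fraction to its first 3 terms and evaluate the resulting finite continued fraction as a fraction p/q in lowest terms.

Collapse the nested fraction from the inside out:
Start with 2.
8 + 1/(2/1) = 8 + 1/2 = 17/2
3 + 1/(17/2) = 3 + 2/17 = 53/17

53/17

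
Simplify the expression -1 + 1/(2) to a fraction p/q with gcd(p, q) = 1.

Start with 2.
-1 + 1/(2/1) = -1 + 1/2 = -1/2

-1/2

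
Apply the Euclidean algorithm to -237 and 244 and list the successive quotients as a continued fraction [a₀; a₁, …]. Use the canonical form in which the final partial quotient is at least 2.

-237 = -1·244 + 7, so a_0 = -1
244 = 34·7 + 6, so a_1 = 34
7 = 1·6 + 1, so a_2 = 1
6 = 6·1 + 0, so a_3 = 6

[-1; 34, 1, 6]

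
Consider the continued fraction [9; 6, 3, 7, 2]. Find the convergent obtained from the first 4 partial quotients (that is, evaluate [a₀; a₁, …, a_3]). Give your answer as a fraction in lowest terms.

Start with 7.
3 + 1/(7/1) = 3 + 1/7 = 22/7
6 + 1/(22/7) = 6 + 7/22 = 139/22
9 + 1/(139/22) = 9 + 22/139 = 1273/139

1273/139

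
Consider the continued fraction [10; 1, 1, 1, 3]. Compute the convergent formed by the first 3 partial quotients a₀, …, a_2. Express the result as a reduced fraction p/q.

21/2

Build up convergents one term at a time:
a_0 = 10: 10/1
a_1 = 1: 11/1
a_2 = 1: 21/2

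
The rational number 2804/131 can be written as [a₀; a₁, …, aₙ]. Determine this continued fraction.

2804 ÷ 131 → quotient 21, remainder 53
131 ÷ 53 → quotient 2, remainder 25
53 ÷ 25 → quotient 2, remainder 3
25 ÷ 3 → quotient 8, remainder 1
3 ÷ 1 → quotient 3, remainder 0

[21; 2, 2, 8, 3]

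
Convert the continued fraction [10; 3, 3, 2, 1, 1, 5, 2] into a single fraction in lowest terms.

Use the convergent recurrence hₖ = aₖ·hₖ₋₁ + hₖ₋₂ (and likewise for the denominators kₖ):
a_0 = 10: 10/1
a_1 = 3: 31/3
a_2 = 3: 103/10
a_3 = 2: 237/23
a_4 = 1: 340/33
a_5 = 1: 577/56
a_6 = 5: 3225/313
a_7 = 2: 7027/682

7027/682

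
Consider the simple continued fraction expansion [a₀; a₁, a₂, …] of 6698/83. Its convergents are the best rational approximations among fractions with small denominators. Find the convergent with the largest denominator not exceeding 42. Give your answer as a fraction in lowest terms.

807/10

a_0 = 80: 80/1  (≤ bound)
a_1 = 1: 81/1  (≤ bound)
a_2 = 2: 242/3  (≤ bound)
a_3 = 3: 807/10  (≤ bound)
a_4 = 8: 6698/83  (> 42, stop)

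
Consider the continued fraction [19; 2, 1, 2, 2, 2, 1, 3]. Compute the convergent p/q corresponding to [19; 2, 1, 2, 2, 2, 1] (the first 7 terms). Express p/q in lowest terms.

a_0 = 19: 19/1
a_1 = 2: 39/2
a_2 = 1: 58/3
a_3 = 2: 155/8
a_4 = 2: 368/19
a_5 = 2: 891/46
a_6 = 1: 1259/65

1259/65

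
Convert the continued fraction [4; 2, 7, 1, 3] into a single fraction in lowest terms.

295/66

Start with 3.
1 + 1/(3/1) = 1 + 1/3 = 4/3
7 + 1/(4/3) = 7 + 3/4 = 31/4
2 + 1/(31/4) = 2 + 4/31 = 66/31
4 + 1/(66/31) = 4 + 31/66 = 295/66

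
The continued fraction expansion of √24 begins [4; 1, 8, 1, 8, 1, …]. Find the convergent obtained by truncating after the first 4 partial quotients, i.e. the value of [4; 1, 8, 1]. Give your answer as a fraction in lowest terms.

Use the convergent recurrence hₖ = aₖ·hₖ₋₁ + hₖ₋₂ (and likewise for the denominators kₖ):
a_0 = 4: 4/1
a_1 = 1: 5/1
a_2 = 8: 44/9
a_3 = 1: 49/10

49/10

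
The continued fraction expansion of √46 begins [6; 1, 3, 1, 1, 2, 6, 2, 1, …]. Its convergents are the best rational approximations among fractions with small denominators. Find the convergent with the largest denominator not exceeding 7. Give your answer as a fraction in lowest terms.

34/5

a_0 = 6: 6/1  (≤ bound)
a_1 = 1: 7/1  (≤ bound)
a_2 = 3: 27/4  (≤ bound)
a_3 = 1: 34/5  (≤ bound)
a_4 = 1: 61/9  (> 7, stop)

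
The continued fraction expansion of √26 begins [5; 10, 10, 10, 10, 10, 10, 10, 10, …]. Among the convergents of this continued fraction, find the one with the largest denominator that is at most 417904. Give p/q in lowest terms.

List convergents until the denominator exceeds the bound:
a_0 = 5: 5/1  (≤ bound)
a_1 = 10: 51/10  (≤ bound)
a_2 = 10: 515/101  (≤ bound)
a_3 = 10: 5201/1020  (≤ bound)
a_4 = 10: 52525/10301  (≤ bound)
a_5 = 10: 530451/104030  (≤ bound)
a_6 = 10: 5357035/1050601  (> 417904, stop)

530451/104030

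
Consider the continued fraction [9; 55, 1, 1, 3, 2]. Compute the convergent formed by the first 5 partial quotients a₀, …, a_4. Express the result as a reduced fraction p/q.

a_0 = 9: 9/1
a_1 = 55: 496/55
a_2 = 1: 505/56
a_3 = 1: 1001/111
a_4 = 3: 3508/389

3508/389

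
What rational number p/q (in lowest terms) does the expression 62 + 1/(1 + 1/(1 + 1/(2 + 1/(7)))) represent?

Use the convergent recurrence hₖ = aₖ·hₖ₋₁ + hₖ₋₂ (and likewise for the denominators kₖ):
a_0 = 62: 62/1
a_1 = 1: 63/1
a_2 = 1: 125/2
a_3 = 2: 313/5
a_4 = 7: 2316/37

2316/37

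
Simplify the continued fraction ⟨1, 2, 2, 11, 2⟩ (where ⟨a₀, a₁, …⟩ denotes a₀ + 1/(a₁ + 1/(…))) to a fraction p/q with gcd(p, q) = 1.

a_0 = 1: 1/1
a_1 = 2: 3/2
a_2 = 2: 7/5
a_3 = 11: 80/57
a_4 = 2: 167/119

167/119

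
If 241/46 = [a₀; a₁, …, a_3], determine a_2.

5

Repeatedly divide and take the remainder:
241 = 5·46 + 11, so a_0 = 5
46 = 4·11 + 2, so a_1 = 4
11 = 5·2 + 1, so a_2 = 5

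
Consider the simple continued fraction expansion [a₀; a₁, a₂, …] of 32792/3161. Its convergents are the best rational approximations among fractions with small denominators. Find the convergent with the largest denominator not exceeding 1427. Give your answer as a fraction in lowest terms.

4855/468

a_0 = 10: 10/1  (≤ bound)
a_1 = 2: 21/2  (≤ bound)
a_2 = 1: 31/3  (≤ bound)
a_3 = 2: 83/8  (≤ bound)
a_4 = 14: 1193/115  (≤ bound)
a_5 = 3: 3662/353  (≤ bound)
a_6 = 1: 4855/468  (≤ bound)
a_7 = 6: 32792/3161  (> 1427, stop)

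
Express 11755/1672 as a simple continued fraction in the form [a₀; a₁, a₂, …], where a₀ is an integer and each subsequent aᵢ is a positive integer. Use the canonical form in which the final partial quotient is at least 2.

Run the Euclidean algorithm, recording each quotient:
⌊11755/1672⌋ = 7, remainder 51
⌊1672/51⌋ = 32, remainder 40
⌊51/40⌋ = 1, remainder 11
⌊40/11⌋ = 3, remainder 7
⌊11/7⌋ = 1, remainder 4
⌊7/4⌋ = 1, remainder 3
⌊4/3⌋ = 1, remainder 1
⌊3/1⌋ = 3, remainder 0

[7; 32, 1, 3, 1, 1, 1, 3]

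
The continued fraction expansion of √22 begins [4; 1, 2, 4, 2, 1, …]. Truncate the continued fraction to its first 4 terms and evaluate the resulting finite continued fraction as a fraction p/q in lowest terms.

Collapse the nested fraction from the inside out:
Start with 4.
2 + 1/(4/1) = 2 + 1/4 = 9/4
1 + 1/(9/4) = 1 + 4/9 = 13/9
4 + 1/(13/9) = 4 + 9/13 = 61/13

61/13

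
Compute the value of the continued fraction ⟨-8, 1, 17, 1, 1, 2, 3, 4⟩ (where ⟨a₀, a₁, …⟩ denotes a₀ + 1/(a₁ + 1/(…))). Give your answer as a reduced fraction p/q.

Compute successive convergents:
a_0 = -8: -8/1
a_1 = 1: -7/1
a_2 = 17: -127/18
a_3 = 1: -134/19
a_4 = 1: -261/37
a_5 = 2: -656/93
a_6 = 3: -2229/316
a_7 = 4: -9572/1357

-9572/1357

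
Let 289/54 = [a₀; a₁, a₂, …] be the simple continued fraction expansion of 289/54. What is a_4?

Repeatedly divide and take the remainder:
⌊289/54⌋ = 5, remainder 19
⌊54/19⌋ = 2, remainder 16
⌊19/16⌋ = 1, remainder 3
⌊16/3⌋ = 5, remainder 1
⌊3/1⌋ = 3, remainder 0

3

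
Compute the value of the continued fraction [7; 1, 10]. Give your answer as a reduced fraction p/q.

87/11

Compute successive convergents:
a_0 = 7: 7/1
a_1 = 1: 8/1
a_2 = 10: 87/11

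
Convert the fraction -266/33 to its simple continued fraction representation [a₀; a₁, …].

-266 ÷ 33 → quotient -9, remainder 31
33 ÷ 31 → quotient 1, remainder 2
31 ÷ 2 → quotient 15, remainder 1
2 ÷ 1 → quotient 2, remainder 0

[-9; 1, 15, 2]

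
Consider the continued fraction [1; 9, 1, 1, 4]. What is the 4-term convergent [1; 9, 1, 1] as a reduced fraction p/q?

21/19

Build up convergents one term at a time:
a_0 = 1: 1/1
a_1 = 9: 10/9
a_2 = 1: 11/10
a_3 = 1: 21/19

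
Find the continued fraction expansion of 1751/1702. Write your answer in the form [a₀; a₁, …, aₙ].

Apply division with remainder until the remainder is 0:
1751 = 1·1702 + 49, so a_0 = 1
1702 = 34·49 + 36, so a_1 = 34
49 = 1·36 + 13, so a_2 = 1
36 = 2·13 + 10, so a_3 = 2
13 = 1·10 + 3, so a_4 = 1
10 = 3·3 + 1, so a_5 = 3
3 = 3·1 + 0, so a_6 = 3

[1; 34, 1, 2, 1, 3, 3]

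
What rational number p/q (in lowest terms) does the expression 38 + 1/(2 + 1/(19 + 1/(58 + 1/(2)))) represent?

a_0 = 38: 38/1
a_1 = 2: 77/2
a_2 = 19: 1501/39
a_3 = 58: 87135/2264
a_4 = 2: 175771/4567

175771/4567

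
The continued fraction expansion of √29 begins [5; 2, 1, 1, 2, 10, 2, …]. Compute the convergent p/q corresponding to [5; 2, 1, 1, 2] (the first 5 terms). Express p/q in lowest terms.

70/13

Start with 2.
1 + 1/(2/1) = 1 + 1/2 = 3/2
1 + 1/(3/2) = 1 + 2/3 = 5/3
2 + 1/(5/3) = 2 + 3/5 = 13/5
5 + 1/(13/5) = 5 + 5/13 = 70/13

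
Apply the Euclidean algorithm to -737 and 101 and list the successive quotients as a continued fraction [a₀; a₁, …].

[-8; 1, 2, 2, 1, 2, 1, 2]

-737 ÷ 101 → quotient -8, remainder 71
101 ÷ 71 → quotient 1, remainder 30
71 ÷ 30 → quotient 2, remainder 11
30 ÷ 11 → quotient 2, remainder 8
11 ÷ 8 → quotient 1, remainder 3
8 ÷ 3 → quotient 2, remainder 2
3 ÷ 2 → quotient 1, remainder 1
2 ÷ 1 → quotient 2, remainder 0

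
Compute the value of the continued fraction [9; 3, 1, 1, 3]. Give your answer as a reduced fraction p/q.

Use the convergent recurrence hₖ = aₖ·hₖ₋₁ + hₖ₋₂ (and likewise for the denominators kₖ):
a_0 = 9: 9/1
a_1 = 3: 28/3
a_2 = 1: 37/4
a_3 = 1: 65/7
a_4 = 3: 232/25

232/25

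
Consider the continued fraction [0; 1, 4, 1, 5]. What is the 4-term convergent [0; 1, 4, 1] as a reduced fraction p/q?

Work from the innermost term outward:
Start with 1.
4 + 1/(1/1) = 4 + 1/1 = 5/1
1 + 1/(5/1) = 1 + 1/5 = 6/5
0 + 1/(6/5) = 0 + 5/6 = 5/6

5/6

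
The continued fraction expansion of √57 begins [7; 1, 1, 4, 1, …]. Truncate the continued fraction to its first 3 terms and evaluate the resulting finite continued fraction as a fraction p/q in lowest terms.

15/2

Start with 1.
1 + 1/(1/1) = 1 + 1/1 = 2/1
7 + 1/(2/1) = 7 + 1/2 = 15/2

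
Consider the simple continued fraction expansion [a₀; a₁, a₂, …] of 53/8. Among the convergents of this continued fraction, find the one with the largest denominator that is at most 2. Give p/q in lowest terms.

13/2

a_0 = 6: 6/1  (≤ bound)
a_1 = 1: 7/1  (≤ bound)
a_2 = 1: 13/2  (≤ bound)
a_3 = 1: 20/3  (> 2, stop)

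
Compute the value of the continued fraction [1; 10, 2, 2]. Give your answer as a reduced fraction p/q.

57/52

Compute successive convergents:
a_0 = 1: 1/1
a_1 = 10: 11/10
a_2 = 2: 23/21
a_3 = 2: 57/52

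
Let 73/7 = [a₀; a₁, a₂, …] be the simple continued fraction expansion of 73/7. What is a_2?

3

73 = 10·7 + 3, so a_0 = 10
7 = 2·3 + 1, so a_1 = 2
3 = 3·1 + 0, so a_2 = 3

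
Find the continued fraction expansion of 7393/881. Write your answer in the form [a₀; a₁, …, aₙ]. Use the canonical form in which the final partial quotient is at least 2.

[8; 2, 1, 1, 4, 6, 6]

⌊7393/881⌋ = 8, remainder 345
⌊881/345⌋ = 2, remainder 191
⌊345/191⌋ = 1, remainder 154
⌊191/154⌋ = 1, remainder 37
⌊154/37⌋ = 4, remainder 6
⌊37/6⌋ = 6, remainder 1
⌊6/1⌋ = 6, remainder 0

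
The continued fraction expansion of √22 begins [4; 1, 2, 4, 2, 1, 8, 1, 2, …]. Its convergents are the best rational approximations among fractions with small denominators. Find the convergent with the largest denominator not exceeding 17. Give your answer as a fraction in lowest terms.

List convergents until the denominator exceeds the bound:
a_0 = 4: 4/1  (≤ bound)
a_1 = 1: 5/1  (≤ bound)
a_2 = 2: 14/3  (≤ bound)
a_3 = 4: 61/13  (≤ bound)
a_4 = 2: 136/29  (> 17, stop)

61/13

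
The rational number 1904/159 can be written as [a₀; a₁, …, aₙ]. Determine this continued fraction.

[11; 1, 38, 1, 3]

Repeatedly divide and take the remainder:
⌊1904/159⌋ = 11, remainder 155
⌊159/155⌋ = 1, remainder 4
⌊155/4⌋ = 38, remainder 3
⌊4/3⌋ = 1, remainder 1
⌊3/1⌋ = 3, remainder 0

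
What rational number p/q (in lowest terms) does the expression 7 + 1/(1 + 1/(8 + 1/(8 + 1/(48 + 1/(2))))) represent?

56014/7099

Starting at the tail and folding back:
Start with 2.
48 + 1/(2/1) = 48 + 1/2 = 97/2
8 + 1/(97/2) = 8 + 2/97 = 778/97
8 + 1/(778/97) = 8 + 97/778 = 6321/778
1 + 1/(6321/778) = 1 + 778/6321 = 7099/6321
7 + 1/(7099/6321) = 7 + 6321/7099 = 56014/7099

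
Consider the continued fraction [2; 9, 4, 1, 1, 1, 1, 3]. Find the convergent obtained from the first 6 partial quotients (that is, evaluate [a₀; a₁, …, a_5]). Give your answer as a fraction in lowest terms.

Compute successive convergents:
a_0 = 2: 2/1
a_1 = 9: 19/9
a_2 = 4: 78/37
a_3 = 1: 97/46
a_4 = 1: 175/83
a_5 = 1: 272/129

272/129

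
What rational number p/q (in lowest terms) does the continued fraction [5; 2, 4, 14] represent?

a_0 = 5: 5/1
a_1 = 2: 11/2
a_2 = 4: 49/9
a_3 = 14: 697/128

697/128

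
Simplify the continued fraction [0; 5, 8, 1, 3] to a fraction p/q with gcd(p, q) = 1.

35/179

a_0 = 0: 0/1
a_1 = 5: 1/5
a_2 = 8: 8/41
a_3 = 1: 9/46
a_4 = 3: 35/179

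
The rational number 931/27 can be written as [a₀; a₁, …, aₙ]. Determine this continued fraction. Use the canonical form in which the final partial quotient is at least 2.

Apply division with remainder until the remainder is 0:
931 ÷ 27 → quotient 34, remainder 13
27 ÷ 13 → quotient 2, remainder 1
13 ÷ 1 → quotient 13, remainder 0

[34; 2, 13]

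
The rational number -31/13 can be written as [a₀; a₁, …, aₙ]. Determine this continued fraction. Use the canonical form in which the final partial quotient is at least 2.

[-3; 1, 1, 1, 1, 2]

⌊-31/13⌋ = -3, remainder 8
⌊13/8⌋ = 1, remainder 5
⌊8/5⌋ = 1, remainder 3
⌊5/3⌋ = 1, remainder 2
⌊3/2⌋ = 1, remainder 1
⌊2/1⌋ = 2, remainder 0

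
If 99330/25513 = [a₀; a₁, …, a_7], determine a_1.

1

⌊99330/25513⌋ = 3, remainder 22791
⌊25513/22791⌋ = 1, remainder 2722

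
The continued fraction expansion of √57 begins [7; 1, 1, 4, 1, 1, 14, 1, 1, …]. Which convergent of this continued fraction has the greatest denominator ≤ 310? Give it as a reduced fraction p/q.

2197/291

a_0 = 7: 7/1  (≤ bound)
a_1 = 1: 8/1  (≤ bound)
a_2 = 1: 15/2  (≤ bound)
a_3 = 4: 68/9  (≤ bound)
a_4 = 1: 83/11  (≤ bound)
a_5 = 1: 151/20  (≤ bound)
a_6 = 14: 2197/291  (≤ bound)
a_7 = 1: 2348/311  (> 310, stop)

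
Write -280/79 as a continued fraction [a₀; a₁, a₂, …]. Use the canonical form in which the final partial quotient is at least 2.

Apply division with remainder until the remainder is 0:
⌊-280/79⌋ = -4, remainder 36
⌊79/36⌋ = 2, remainder 7
⌊36/7⌋ = 5, remainder 1
⌊7/1⌋ = 7, remainder 0

[-4; 2, 5, 7]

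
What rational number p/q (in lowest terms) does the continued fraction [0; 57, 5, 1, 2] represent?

Compute successive convergents:
a_0 = 0: 0/1
a_1 = 57: 1/57
a_2 = 5: 5/286
a_3 = 1: 6/343
a_4 = 2: 17/972

17/972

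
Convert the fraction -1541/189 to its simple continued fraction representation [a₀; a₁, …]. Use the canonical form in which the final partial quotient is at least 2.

Apply division with remainder until the remainder is 0:
-1541 = -9·189 + 160, so a_0 = -9
189 = 1·160 + 29, so a_1 = 1
160 = 5·29 + 15, so a_2 = 5
29 = 1·15 + 14, so a_3 = 1
15 = 1·14 + 1, so a_4 = 1
14 = 14·1 + 0, so a_5 = 14

[-9; 1, 5, 1, 1, 14]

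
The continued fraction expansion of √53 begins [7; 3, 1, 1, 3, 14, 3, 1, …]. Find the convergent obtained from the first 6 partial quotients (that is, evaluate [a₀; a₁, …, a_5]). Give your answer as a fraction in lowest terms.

Start with 14.
3 + 1/(14/1) = 3 + 1/14 = 43/14
1 + 1/(43/14) = 1 + 14/43 = 57/43
1 + 1/(57/43) = 1 + 43/57 = 100/57
3 + 1/(100/57) = 3 + 57/100 = 357/100
7 + 1/(357/100) = 7 + 100/357 = 2599/357

2599/357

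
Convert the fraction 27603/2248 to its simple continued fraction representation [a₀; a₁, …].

[12; 3, 1, 1, 2, 2, 3, 15]

⌊27603/2248⌋ = 12, remainder 627
⌊2248/627⌋ = 3, remainder 367
⌊627/367⌋ = 1, remainder 260
⌊367/260⌋ = 1, remainder 107
⌊260/107⌋ = 2, remainder 46
⌊107/46⌋ = 2, remainder 15
⌊46/15⌋ = 3, remainder 1
⌊15/1⌋ = 15, remainder 0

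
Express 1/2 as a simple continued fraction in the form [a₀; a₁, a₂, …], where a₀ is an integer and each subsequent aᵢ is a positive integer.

[0; 2]

⌊1/2⌋ = 0, remainder 1
⌊2/1⌋ = 2, remainder 0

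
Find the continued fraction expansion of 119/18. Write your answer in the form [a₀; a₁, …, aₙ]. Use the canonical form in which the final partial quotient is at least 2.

Repeatedly divide and take the remainder:
119 = 6·18 + 11, so a_0 = 6
18 = 1·11 + 7, so a_1 = 1
11 = 1·7 + 4, so a_2 = 1
7 = 1·4 + 3, so a_3 = 1
4 = 1·3 + 1, so a_4 = 1
3 = 3·1 + 0, so a_5 = 3

[6; 1, 1, 1, 1, 3]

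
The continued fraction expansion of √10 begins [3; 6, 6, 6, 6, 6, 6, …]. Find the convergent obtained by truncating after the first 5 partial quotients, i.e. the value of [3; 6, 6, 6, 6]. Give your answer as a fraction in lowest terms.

4443/1405

Work from the innermost term outward:
Start with 6.
6 + 1/(6/1) = 6 + 1/6 = 37/6
6 + 1/(37/6) = 6 + 6/37 = 228/37
6 + 1/(228/37) = 6 + 37/228 = 1405/228
3 + 1/(1405/228) = 3 + 228/1405 = 4443/1405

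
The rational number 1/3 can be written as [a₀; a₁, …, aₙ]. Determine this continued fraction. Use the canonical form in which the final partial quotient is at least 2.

[0; 3]

⌊1/3⌋ = 0, remainder 1
⌊3/1⌋ = 3, remainder 0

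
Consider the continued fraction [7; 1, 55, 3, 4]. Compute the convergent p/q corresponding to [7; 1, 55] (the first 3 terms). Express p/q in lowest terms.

Starting at the tail and folding back:
Start with 55.
1 + 1/(55/1) = 1 + 1/55 = 56/55
7 + 1/(56/55) = 7 + 55/56 = 447/56

447/56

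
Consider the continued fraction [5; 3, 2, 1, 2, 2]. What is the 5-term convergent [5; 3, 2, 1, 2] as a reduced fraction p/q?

143/27

Collapse the nested fraction from the inside out:
Start with 2.
1 + 1/(2/1) = 1 + 1/2 = 3/2
2 + 1/(3/2) = 2 + 2/3 = 8/3
3 + 1/(8/3) = 3 + 3/8 = 27/8
5 + 1/(27/8) = 5 + 8/27 = 143/27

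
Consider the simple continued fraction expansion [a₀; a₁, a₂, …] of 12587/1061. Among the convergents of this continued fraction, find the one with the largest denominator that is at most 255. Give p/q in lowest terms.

1910/161

List convergents until the denominator exceeds the bound:
a_0 = 11: 11/1  (≤ bound)
a_1 = 1: 12/1  (≤ bound)
a_2 = 6: 83/7  (≤ bound)
a_3 = 3: 261/22  (≤ bound)
a_4 = 6: 1649/139  (≤ bound)
a_5 = 1: 1910/161  (≤ bound)
a_6 = 1: 3559/300  (> 255, stop)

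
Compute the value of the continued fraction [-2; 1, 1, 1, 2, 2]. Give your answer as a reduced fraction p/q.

Build up convergents one term at a time:
a_0 = -2: -2/1
a_1 = 1: -1/1
a_2 = 1: -3/2
a_3 = 1: -4/3
a_4 = 2: -11/8
a_5 = 2: -26/19

-26/19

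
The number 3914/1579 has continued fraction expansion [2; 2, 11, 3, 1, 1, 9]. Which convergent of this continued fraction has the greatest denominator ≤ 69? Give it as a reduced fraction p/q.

57/23

a_0 = 2: 2/1  (≤ bound)
a_1 = 2: 5/2  (≤ bound)
a_2 = 11: 57/23  (≤ bound)
a_3 = 3: 176/71  (> 69, stop)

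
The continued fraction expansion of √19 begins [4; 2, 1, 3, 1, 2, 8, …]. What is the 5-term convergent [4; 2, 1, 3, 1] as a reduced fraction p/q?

a_0 = 4: 4/1
a_1 = 2: 9/2
a_2 = 1: 13/3
a_3 = 3: 48/11
a_4 = 1: 61/14

61/14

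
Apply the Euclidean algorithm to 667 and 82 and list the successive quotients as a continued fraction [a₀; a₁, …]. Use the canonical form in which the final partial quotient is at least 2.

[8; 7, 2, 5]

667 = 8·82 + 11, so a_0 = 8
82 = 7·11 + 5, so a_1 = 7
11 = 2·5 + 1, so a_2 = 2
5 = 5·1 + 0, so a_3 = 5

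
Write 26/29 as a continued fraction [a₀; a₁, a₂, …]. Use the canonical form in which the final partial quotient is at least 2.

[0; 1, 8, 1, 2]

⌊26/29⌋ = 0, remainder 26
⌊29/26⌋ = 1, remainder 3
⌊26/3⌋ = 8, remainder 2
⌊3/2⌋ = 1, remainder 1
⌊2/1⌋ = 2, remainder 0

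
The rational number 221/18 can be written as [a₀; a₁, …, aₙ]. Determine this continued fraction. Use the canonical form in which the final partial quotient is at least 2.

221 ÷ 18 → quotient 12, remainder 5
18 ÷ 5 → quotient 3, remainder 3
5 ÷ 3 → quotient 1, remainder 2
3 ÷ 2 → quotient 1, remainder 1
2 ÷ 1 → quotient 2, remainder 0

[12; 3, 1, 1, 2]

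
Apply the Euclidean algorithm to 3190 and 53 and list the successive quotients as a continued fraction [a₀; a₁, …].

3190 = 60·53 + 10, so a_0 = 60
53 = 5·10 + 3, so a_1 = 5
10 = 3·3 + 1, so a_2 = 3
3 = 3·1 + 0, so a_3 = 3

[60; 5, 3, 3]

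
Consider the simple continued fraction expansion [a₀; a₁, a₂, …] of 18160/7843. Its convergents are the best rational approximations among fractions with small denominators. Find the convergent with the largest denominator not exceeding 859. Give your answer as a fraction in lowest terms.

List convergents until the denominator exceeds the bound:
a_0 = 2: 2/1  (≤ bound)
a_1 = 3: 7/3  (≤ bound)
a_2 = 5: 37/16  (≤ bound)
a_3 = 1: 44/19  (≤ bound)
a_4 = 7: 345/149  (≤ bound)
a_5 = 10: 3494/1509  (> 859, stop)

345/149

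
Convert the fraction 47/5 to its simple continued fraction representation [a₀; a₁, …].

[9; 2, 2]

47 ÷ 5 → quotient 9, remainder 2
5 ÷ 2 → quotient 2, remainder 1
2 ÷ 1 → quotient 2, remainder 0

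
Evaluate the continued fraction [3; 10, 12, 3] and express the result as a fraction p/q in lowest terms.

a_0 = 3: 3/1
a_1 = 10: 31/10
a_2 = 12: 375/121
a_3 = 3: 1156/373

1156/373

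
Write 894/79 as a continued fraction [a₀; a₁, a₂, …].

[11; 3, 6, 4]

⌊894/79⌋ = 11, remainder 25
⌊79/25⌋ = 3, remainder 4
⌊25/4⌋ = 6, remainder 1
⌊4/1⌋ = 4, remainder 0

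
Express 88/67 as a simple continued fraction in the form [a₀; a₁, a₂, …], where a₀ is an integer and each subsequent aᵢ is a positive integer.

Run the Euclidean algorithm, recording each quotient:
88 ÷ 67 → quotient 1, remainder 21
67 ÷ 21 → quotient 3, remainder 4
21 ÷ 4 → quotient 5, remainder 1
4 ÷ 1 → quotient 4, remainder 0

[1; 3, 5, 4]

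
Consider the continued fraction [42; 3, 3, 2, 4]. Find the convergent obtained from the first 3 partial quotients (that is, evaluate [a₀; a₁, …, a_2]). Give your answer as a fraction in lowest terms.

423/10

Starting at the tail and folding back:
Start with 3.
3 + 1/(3/1) = 3 + 1/3 = 10/3
42 + 1/(10/3) = 42 + 3/10 = 423/10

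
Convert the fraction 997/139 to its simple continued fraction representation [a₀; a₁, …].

⌊997/139⌋ = 7, remainder 24
⌊139/24⌋ = 5, remainder 19
⌊24/19⌋ = 1, remainder 5
⌊19/5⌋ = 3, remainder 4
⌊5/4⌋ = 1, remainder 1
⌊4/1⌋ = 4, remainder 0

[7; 5, 1, 3, 1, 4]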